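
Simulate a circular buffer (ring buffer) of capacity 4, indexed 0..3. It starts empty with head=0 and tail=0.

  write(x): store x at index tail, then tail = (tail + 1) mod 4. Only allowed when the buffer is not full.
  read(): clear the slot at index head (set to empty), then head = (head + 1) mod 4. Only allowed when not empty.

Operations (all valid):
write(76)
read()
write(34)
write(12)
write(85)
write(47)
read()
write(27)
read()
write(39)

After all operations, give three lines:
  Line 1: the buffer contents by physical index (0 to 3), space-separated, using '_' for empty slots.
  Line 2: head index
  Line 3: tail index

write(76): buf=[76 _ _ _], head=0, tail=1, size=1
read(): buf=[_ _ _ _], head=1, tail=1, size=0
write(34): buf=[_ 34 _ _], head=1, tail=2, size=1
write(12): buf=[_ 34 12 _], head=1, tail=3, size=2
write(85): buf=[_ 34 12 85], head=1, tail=0, size=3
write(47): buf=[47 34 12 85], head=1, tail=1, size=4
read(): buf=[47 _ 12 85], head=2, tail=1, size=3
write(27): buf=[47 27 12 85], head=2, tail=2, size=4
read(): buf=[47 27 _ 85], head=3, tail=2, size=3
write(39): buf=[47 27 39 85], head=3, tail=3, size=4

Answer: 47 27 39 85
3
3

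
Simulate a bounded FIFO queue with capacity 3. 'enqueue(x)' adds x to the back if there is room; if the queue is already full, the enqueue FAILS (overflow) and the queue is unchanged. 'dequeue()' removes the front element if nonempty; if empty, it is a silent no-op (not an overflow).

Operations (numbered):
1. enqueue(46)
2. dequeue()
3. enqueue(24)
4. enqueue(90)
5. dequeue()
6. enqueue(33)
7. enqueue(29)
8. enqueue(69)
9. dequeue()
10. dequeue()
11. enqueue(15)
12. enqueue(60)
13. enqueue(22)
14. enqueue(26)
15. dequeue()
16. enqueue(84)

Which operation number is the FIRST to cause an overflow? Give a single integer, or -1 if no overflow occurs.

Answer: 8

Derivation:
1. enqueue(46): size=1
2. dequeue(): size=0
3. enqueue(24): size=1
4. enqueue(90): size=2
5. dequeue(): size=1
6. enqueue(33): size=2
7. enqueue(29): size=3
8. enqueue(69): size=3=cap → OVERFLOW (fail)
9. dequeue(): size=2
10. dequeue(): size=1
11. enqueue(15): size=2
12. enqueue(60): size=3
13. enqueue(22): size=3=cap → OVERFLOW (fail)
14. enqueue(26): size=3=cap → OVERFLOW (fail)
15. dequeue(): size=2
16. enqueue(84): size=3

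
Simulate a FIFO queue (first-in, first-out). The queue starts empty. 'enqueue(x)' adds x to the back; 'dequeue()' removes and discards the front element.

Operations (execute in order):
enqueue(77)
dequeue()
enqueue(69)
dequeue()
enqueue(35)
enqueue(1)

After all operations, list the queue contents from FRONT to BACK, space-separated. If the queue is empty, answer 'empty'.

enqueue(77): [77]
dequeue(): []
enqueue(69): [69]
dequeue(): []
enqueue(35): [35]
enqueue(1): [35, 1]

Answer: 35 1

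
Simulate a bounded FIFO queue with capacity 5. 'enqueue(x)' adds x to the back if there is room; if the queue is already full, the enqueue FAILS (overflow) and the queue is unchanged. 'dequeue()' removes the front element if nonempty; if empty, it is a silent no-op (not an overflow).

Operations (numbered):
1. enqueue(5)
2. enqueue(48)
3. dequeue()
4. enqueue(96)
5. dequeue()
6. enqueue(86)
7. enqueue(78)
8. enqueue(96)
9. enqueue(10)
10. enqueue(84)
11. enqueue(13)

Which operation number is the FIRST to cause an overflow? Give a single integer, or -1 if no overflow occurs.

Answer: 10

Derivation:
1. enqueue(5): size=1
2. enqueue(48): size=2
3. dequeue(): size=1
4. enqueue(96): size=2
5. dequeue(): size=1
6. enqueue(86): size=2
7. enqueue(78): size=3
8. enqueue(96): size=4
9. enqueue(10): size=5
10. enqueue(84): size=5=cap → OVERFLOW (fail)
11. enqueue(13): size=5=cap → OVERFLOW (fail)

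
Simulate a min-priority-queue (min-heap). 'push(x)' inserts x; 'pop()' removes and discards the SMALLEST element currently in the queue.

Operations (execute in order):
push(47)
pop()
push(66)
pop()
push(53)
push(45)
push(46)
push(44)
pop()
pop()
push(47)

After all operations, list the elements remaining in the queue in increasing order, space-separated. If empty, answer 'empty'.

Answer: 46 47 53

Derivation:
push(47): heap contents = [47]
pop() → 47: heap contents = []
push(66): heap contents = [66]
pop() → 66: heap contents = []
push(53): heap contents = [53]
push(45): heap contents = [45, 53]
push(46): heap contents = [45, 46, 53]
push(44): heap contents = [44, 45, 46, 53]
pop() → 44: heap contents = [45, 46, 53]
pop() → 45: heap contents = [46, 53]
push(47): heap contents = [46, 47, 53]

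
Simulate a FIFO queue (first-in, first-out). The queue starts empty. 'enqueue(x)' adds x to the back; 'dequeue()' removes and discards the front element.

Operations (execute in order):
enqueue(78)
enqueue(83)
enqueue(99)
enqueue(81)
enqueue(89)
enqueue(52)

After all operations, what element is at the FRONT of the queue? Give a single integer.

Answer: 78

Derivation:
enqueue(78): queue = [78]
enqueue(83): queue = [78, 83]
enqueue(99): queue = [78, 83, 99]
enqueue(81): queue = [78, 83, 99, 81]
enqueue(89): queue = [78, 83, 99, 81, 89]
enqueue(52): queue = [78, 83, 99, 81, 89, 52]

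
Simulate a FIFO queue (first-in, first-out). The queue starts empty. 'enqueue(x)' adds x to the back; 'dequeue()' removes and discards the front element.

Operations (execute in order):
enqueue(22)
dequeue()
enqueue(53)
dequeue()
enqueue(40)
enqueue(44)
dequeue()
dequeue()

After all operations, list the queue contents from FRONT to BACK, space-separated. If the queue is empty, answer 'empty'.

Answer: empty

Derivation:
enqueue(22): [22]
dequeue(): []
enqueue(53): [53]
dequeue(): []
enqueue(40): [40]
enqueue(44): [40, 44]
dequeue(): [44]
dequeue(): []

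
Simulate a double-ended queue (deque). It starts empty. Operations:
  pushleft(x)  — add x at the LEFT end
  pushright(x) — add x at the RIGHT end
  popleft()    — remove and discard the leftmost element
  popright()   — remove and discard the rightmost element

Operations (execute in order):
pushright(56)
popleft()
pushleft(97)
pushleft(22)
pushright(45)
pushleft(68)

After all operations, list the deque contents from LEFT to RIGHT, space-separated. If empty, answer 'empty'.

Answer: 68 22 97 45

Derivation:
pushright(56): [56]
popleft(): []
pushleft(97): [97]
pushleft(22): [22, 97]
pushright(45): [22, 97, 45]
pushleft(68): [68, 22, 97, 45]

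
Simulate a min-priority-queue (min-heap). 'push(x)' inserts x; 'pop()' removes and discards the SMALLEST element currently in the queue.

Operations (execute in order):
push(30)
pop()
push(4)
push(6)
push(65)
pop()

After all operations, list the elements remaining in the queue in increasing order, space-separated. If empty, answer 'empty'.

Answer: 6 65

Derivation:
push(30): heap contents = [30]
pop() → 30: heap contents = []
push(4): heap contents = [4]
push(6): heap contents = [4, 6]
push(65): heap contents = [4, 6, 65]
pop() → 4: heap contents = [6, 65]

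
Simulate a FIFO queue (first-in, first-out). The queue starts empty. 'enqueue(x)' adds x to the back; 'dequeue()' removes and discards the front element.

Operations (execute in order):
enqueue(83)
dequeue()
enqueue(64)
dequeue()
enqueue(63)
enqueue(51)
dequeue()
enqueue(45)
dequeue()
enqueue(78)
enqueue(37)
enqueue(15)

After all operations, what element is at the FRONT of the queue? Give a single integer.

Answer: 45

Derivation:
enqueue(83): queue = [83]
dequeue(): queue = []
enqueue(64): queue = [64]
dequeue(): queue = []
enqueue(63): queue = [63]
enqueue(51): queue = [63, 51]
dequeue(): queue = [51]
enqueue(45): queue = [51, 45]
dequeue(): queue = [45]
enqueue(78): queue = [45, 78]
enqueue(37): queue = [45, 78, 37]
enqueue(15): queue = [45, 78, 37, 15]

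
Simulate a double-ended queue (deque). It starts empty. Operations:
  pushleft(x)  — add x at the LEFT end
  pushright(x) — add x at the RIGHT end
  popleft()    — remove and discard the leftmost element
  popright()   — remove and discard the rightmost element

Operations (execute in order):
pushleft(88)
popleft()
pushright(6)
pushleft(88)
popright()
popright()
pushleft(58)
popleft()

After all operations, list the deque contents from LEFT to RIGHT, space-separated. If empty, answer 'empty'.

pushleft(88): [88]
popleft(): []
pushright(6): [6]
pushleft(88): [88, 6]
popright(): [88]
popright(): []
pushleft(58): [58]
popleft(): []

Answer: empty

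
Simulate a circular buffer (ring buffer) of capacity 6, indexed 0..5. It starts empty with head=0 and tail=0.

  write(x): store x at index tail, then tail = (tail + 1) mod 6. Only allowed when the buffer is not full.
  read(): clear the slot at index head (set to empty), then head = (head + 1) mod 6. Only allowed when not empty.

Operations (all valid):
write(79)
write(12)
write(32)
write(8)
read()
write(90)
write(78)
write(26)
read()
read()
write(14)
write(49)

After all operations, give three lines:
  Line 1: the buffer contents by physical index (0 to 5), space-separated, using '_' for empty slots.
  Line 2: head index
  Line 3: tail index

write(79): buf=[79 _ _ _ _ _], head=0, tail=1, size=1
write(12): buf=[79 12 _ _ _ _], head=0, tail=2, size=2
write(32): buf=[79 12 32 _ _ _], head=0, tail=3, size=3
write(8): buf=[79 12 32 8 _ _], head=0, tail=4, size=4
read(): buf=[_ 12 32 8 _ _], head=1, tail=4, size=3
write(90): buf=[_ 12 32 8 90 _], head=1, tail=5, size=4
write(78): buf=[_ 12 32 8 90 78], head=1, tail=0, size=5
write(26): buf=[26 12 32 8 90 78], head=1, tail=1, size=6
read(): buf=[26 _ 32 8 90 78], head=2, tail=1, size=5
read(): buf=[26 _ _ 8 90 78], head=3, tail=1, size=4
write(14): buf=[26 14 _ 8 90 78], head=3, tail=2, size=5
write(49): buf=[26 14 49 8 90 78], head=3, tail=3, size=6

Answer: 26 14 49 8 90 78
3
3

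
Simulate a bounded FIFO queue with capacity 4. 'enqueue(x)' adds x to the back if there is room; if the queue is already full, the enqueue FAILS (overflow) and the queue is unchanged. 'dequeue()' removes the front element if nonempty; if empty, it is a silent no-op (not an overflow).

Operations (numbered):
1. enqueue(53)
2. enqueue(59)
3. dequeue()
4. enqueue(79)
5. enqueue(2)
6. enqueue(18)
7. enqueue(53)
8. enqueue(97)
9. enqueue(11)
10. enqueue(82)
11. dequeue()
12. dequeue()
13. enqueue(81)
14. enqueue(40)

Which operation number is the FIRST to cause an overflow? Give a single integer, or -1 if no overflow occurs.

1. enqueue(53): size=1
2. enqueue(59): size=2
3. dequeue(): size=1
4. enqueue(79): size=2
5. enqueue(2): size=3
6. enqueue(18): size=4
7. enqueue(53): size=4=cap → OVERFLOW (fail)
8. enqueue(97): size=4=cap → OVERFLOW (fail)
9. enqueue(11): size=4=cap → OVERFLOW (fail)
10. enqueue(82): size=4=cap → OVERFLOW (fail)
11. dequeue(): size=3
12. dequeue(): size=2
13. enqueue(81): size=3
14. enqueue(40): size=4

Answer: 7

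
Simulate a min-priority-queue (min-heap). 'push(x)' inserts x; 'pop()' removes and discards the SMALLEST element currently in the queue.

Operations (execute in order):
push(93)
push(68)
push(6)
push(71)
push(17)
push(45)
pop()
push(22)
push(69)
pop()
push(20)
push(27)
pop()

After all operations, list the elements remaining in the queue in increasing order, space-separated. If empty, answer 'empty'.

push(93): heap contents = [93]
push(68): heap contents = [68, 93]
push(6): heap contents = [6, 68, 93]
push(71): heap contents = [6, 68, 71, 93]
push(17): heap contents = [6, 17, 68, 71, 93]
push(45): heap contents = [6, 17, 45, 68, 71, 93]
pop() → 6: heap contents = [17, 45, 68, 71, 93]
push(22): heap contents = [17, 22, 45, 68, 71, 93]
push(69): heap contents = [17, 22, 45, 68, 69, 71, 93]
pop() → 17: heap contents = [22, 45, 68, 69, 71, 93]
push(20): heap contents = [20, 22, 45, 68, 69, 71, 93]
push(27): heap contents = [20, 22, 27, 45, 68, 69, 71, 93]
pop() → 20: heap contents = [22, 27, 45, 68, 69, 71, 93]

Answer: 22 27 45 68 69 71 93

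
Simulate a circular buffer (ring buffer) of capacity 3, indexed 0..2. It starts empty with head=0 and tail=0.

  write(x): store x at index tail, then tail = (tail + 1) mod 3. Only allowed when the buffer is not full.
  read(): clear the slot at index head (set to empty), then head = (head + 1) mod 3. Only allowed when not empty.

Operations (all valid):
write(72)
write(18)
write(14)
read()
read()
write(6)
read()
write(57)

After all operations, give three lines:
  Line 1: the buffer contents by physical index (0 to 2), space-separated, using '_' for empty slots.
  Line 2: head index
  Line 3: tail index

write(72): buf=[72 _ _], head=0, tail=1, size=1
write(18): buf=[72 18 _], head=0, tail=2, size=2
write(14): buf=[72 18 14], head=0, tail=0, size=3
read(): buf=[_ 18 14], head=1, tail=0, size=2
read(): buf=[_ _ 14], head=2, tail=0, size=1
write(6): buf=[6 _ 14], head=2, tail=1, size=2
read(): buf=[6 _ _], head=0, tail=1, size=1
write(57): buf=[6 57 _], head=0, tail=2, size=2

Answer: 6 57 _
0
2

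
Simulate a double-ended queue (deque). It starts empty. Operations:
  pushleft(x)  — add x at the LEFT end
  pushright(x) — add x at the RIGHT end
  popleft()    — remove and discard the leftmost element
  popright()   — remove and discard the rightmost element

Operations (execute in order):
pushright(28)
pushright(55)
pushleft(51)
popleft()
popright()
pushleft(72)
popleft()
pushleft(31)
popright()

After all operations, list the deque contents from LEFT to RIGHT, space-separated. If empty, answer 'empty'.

Answer: 31

Derivation:
pushright(28): [28]
pushright(55): [28, 55]
pushleft(51): [51, 28, 55]
popleft(): [28, 55]
popright(): [28]
pushleft(72): [72, 28]
popleft(): [28]
pushleft(31): [31, 28]
popright(): [31]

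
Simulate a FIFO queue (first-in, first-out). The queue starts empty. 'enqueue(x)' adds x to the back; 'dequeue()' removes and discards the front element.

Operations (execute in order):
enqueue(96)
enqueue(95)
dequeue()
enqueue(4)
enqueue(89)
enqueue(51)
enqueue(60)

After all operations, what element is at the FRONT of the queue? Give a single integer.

Answer: 95

Derivation:
enqueue(96): queue = [96]
enqueue(95): queue = [96, 95]
dequeue(): queue = [95]
enqueue(4): queue = [95, 4]
enqueue(89): queue = [95, 4, 89]
enqueue(51): queue = [95, 4, 89, 51]
enqueue(60): queue = [95, 4, 89, 51, 60]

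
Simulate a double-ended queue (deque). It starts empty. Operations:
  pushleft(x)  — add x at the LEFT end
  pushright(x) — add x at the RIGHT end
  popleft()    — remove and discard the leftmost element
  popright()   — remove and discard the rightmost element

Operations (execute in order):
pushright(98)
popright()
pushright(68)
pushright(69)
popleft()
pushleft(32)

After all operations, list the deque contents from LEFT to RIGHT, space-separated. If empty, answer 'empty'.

pushright(98): [98]
popright(): []
pushright(68): [68]
pushright(69): [68, 69]
popleft(): [69]
pushleft(32): [32, 69]

Answer: 32 69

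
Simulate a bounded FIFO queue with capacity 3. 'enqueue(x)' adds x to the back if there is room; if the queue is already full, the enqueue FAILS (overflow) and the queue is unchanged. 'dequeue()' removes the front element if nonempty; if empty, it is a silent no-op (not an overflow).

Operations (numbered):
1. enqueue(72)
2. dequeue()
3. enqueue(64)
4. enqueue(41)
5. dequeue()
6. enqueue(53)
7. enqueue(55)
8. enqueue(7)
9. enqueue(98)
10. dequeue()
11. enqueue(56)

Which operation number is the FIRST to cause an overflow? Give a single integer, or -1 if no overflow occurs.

Answer: 8

Derivation:
1. enqueue(72): size=1
2. dequeue(): size=0
3. enqueue(64): size=1
4. enqueue(41): size=2
5. dequeue(): size=1
6. enqueue(53): size=2
7. enqueue(55): size=3
8. enqueue(7): size=3=cap → OVERFLOW (fail)
9. enqueue(98): size=3=cap → OVERFLOW (fail)
10. dequeue(): size=2
11. enqueue(56): size=3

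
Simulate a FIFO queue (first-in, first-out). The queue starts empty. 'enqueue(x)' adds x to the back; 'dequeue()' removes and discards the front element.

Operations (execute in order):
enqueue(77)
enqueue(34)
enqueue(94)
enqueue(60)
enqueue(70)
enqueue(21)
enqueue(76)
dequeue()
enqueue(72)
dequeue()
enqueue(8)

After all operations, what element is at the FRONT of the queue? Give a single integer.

enqueue(77): queue = [77]
enqueue(34): queue = [77, 34]
enqueue(94): queue = [77, 34, 94]
enqueue(60): queue = [77, 34, 94, 60]
enqueue(70): queue = [77, 34, 94, 60, 70]
enqueue(21): queue = [77, 34, 94, 60, 70, 21]
enqueue(76): queue = [77, 34, 94, 60, 70, 21, 76]
dequeue(): queue = [34, 94, 60, 70, 21, 76]
enqueue(72): queue = [34, 94, 60, 70, 21, 76, 72]
dequeue(): queue = [94, 60, 70, 21, 76, 72]
enqueue(8): queue = [94, 60, 70, 21, 76, 72, 8]

Answer: 94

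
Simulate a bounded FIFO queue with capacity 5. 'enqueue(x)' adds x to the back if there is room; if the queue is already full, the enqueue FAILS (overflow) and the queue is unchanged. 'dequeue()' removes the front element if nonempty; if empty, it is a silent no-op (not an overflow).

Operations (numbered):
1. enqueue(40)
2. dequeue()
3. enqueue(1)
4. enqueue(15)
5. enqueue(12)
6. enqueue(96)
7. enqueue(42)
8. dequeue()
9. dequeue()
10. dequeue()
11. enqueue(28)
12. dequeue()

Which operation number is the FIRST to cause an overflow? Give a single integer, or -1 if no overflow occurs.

1. enqueue(40): size=1
2. dequeue(): size=0
3. enqueue(1): size=1
4. enqueue(15): size=2
5. enqueue(12): size=3
6. enqueue(96): size=4
7. enqueue(42): size=5
8. dequeue(): size=4
9. dequeue(): size=3
10. dequeue(): size=2
11. enqueue(28): size=3
12. dequeue(): size=2

Answer: -1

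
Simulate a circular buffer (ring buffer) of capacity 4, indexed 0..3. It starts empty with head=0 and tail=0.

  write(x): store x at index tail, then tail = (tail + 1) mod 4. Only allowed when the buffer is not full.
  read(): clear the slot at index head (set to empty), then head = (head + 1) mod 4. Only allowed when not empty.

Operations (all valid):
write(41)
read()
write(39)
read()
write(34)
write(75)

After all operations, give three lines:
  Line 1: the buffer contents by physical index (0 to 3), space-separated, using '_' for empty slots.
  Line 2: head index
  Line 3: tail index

Answer: _ _ 34 75
2
0

Derivation:
write(41): buf=[41 _ _ _], head=0, tail=1, size=1
read(): buf=[_ _ _ _], head=1, tail=1, size=0
write(39): buf=[_ 39 _ _], head=1, tail=2, size=1
read(): buf=[_ _ _ _], head=2, tail=2, size=0
write(34): buf=[_ _ 34 _], head=2, tail=3, size=1
write(75): buf=[_ _ 34 75], head=2, tail=0, size=2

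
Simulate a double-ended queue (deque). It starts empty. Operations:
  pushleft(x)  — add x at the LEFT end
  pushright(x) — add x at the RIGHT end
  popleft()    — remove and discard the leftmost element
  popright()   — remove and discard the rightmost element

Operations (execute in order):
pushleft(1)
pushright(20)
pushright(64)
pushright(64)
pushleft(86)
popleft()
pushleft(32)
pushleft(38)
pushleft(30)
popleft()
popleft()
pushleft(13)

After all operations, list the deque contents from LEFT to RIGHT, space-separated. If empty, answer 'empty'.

pushleft(1): [1]
pushright(20): [1, 20]
pushright(64): [1, 20, 64]
pushright(64): [1, 20, 64, 64]
pushleft(86): [86, 1, 20, 64, 64]
popleft(): [1, 20, 64, 64]
pushleft(32): [32, 1, 20, 64, 64]
pushleft(38): [38, 32, 1, 20, 64, 64]
pushleft(30): [30, 38, 32, 1, 20, 64, 64]
popleft(): [38, 32, 1, 20, 64, 64]
popleft(): [32, 1, 20, 64, 64]
pushleft(13): [13, 32, 1, 20, 64, 64]

Answer: 13 32 1 20 64 64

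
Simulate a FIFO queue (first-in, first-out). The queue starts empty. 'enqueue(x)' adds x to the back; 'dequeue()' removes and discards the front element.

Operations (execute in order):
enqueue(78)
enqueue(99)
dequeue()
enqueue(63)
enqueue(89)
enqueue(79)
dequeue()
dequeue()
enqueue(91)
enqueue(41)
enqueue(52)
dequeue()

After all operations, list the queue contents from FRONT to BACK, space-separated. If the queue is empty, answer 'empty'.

enqueue(78): [78]
enqueue(99): [78, 99]
dequeue(): [99]
enqueue(63): [99, 63]
enqueue(89): [99, 63, 89]
enqueue(79): [99, 63, 89, 79]
dequeue(): [63, 89, 79]
dequeue(): [89, 79]
enqueue(91): [89, 79, 91]
enqueue(41): [89, 79, 91, 41]
enqueue(52): [89, 79, 91, 41, 52]
dequeue(): [79, 91, 41, 52]

Answer: 79 91 41 52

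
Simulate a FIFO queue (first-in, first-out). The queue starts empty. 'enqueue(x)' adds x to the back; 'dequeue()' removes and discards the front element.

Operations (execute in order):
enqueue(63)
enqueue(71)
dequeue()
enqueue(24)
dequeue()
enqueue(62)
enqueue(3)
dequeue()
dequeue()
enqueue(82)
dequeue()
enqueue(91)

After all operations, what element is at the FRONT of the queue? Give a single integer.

Answer: 82

Derivation:
enqueue(63): queue = [63]
enqueue(71): queue = [63, 71]
dequeue(): queue = [71]
enqueue(24): queue = [71, 24]
dequeue(): queue = [24]
enqueue(62): queue = [24, 62]
enqueue(3): queue = [24, 62, 3]
dequeue(): queue = [62, 3]
dequeue(): queue = [3]
enqueue(82): queue = [3, 82]
dequeue(): queue = [82]
enqueue(91): queue = [82, 91]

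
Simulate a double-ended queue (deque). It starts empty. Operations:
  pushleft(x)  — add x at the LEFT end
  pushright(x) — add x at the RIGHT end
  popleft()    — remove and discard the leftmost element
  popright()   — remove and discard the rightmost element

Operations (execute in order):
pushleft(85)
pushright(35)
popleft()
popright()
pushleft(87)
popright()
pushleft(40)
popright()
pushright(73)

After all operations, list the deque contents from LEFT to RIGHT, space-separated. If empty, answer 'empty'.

Answer: 73

Derivation:
pushleft(85): [85]
pushright(35): [85, 35]
popleft(): [35]
popright(): []
pushleft(87): [87]
popright(): []
pushleft(40): [40]
popright(): []
pushright(73): [73]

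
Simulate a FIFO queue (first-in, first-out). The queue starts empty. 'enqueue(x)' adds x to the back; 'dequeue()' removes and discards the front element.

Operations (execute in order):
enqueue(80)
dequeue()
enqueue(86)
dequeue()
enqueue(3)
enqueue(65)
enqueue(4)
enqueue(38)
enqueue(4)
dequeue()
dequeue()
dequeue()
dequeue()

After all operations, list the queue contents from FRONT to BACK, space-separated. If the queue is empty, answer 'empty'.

enqueue(80): [80]
dequeue(): []
enqueue(86): [86]
dequeue(): []
enqueue(3): [3]
enqueue(65): [3, 65]
enqueue(4): [3, 65, 4]
enqueue(38): [3, 65, 4, 38]
enqueue(4): [3, 65, 4, 38, 4]
dequeue(): [65, 4, 38, 4]
dequeue(): [4, 38, 4]
dequeue(): [38, 4]
dequeue(): [4]

Answer: 4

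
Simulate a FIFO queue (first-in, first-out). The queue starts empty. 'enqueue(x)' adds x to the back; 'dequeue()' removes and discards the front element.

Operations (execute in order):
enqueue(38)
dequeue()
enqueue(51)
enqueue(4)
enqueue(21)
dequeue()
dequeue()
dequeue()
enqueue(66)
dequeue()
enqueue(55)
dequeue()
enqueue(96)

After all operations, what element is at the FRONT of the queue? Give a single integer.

Answer: 96

Derivation:
enqueue(38): queue = [38]
dequeue(): queue = []
enqueue(51): queue = [51]
enqueue(4): queue = [51, 4]
enqueue(21): queue = [51, 4, 21]
dequeue(): queue = [4, 21]
dequeue(): queue = [21]
dequeue(): queue = []
enqueue(66): queue = [66]
dequeue(): queue = []
enqueue(55): queue = [55]
dequeue(): queue = []
enqueue(96): queue = [96]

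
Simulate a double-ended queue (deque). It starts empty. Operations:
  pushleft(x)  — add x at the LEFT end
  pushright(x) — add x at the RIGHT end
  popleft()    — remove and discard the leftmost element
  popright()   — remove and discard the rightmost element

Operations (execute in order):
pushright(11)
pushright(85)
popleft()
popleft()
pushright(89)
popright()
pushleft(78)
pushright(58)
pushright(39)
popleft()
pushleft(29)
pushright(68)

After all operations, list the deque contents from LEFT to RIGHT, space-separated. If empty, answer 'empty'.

Answer: 29 58 39 68

Derivation:
pushright(11): [11]
pushright(85): [11, 85]
popleft(): [85]
popleft(): []
pushright(89): [89]
popright(): []
pushleft(78): [78]
pushright(58): [78, 58]
pushright(39): [78, 58, 39]
popleft(): [58, 39]
pushleft(29): [29, 58, 39]
pushright(68): [29, 58, 39, 68]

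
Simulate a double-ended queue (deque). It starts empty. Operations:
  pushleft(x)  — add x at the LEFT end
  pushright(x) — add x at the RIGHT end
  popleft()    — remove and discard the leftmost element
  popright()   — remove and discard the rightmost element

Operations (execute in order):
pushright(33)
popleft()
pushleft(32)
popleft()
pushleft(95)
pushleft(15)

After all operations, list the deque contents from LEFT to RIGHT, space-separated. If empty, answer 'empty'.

pushright(33): [33]
popleft(): []
pushleft(32): [32]
popleft(): []
pushleft(95): [95]
pushleft(15): [15, 95]

Answer: 15 95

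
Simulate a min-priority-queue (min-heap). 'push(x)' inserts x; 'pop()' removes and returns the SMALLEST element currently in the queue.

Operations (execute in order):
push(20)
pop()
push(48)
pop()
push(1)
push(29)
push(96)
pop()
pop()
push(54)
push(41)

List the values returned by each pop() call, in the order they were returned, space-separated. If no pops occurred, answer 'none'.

push(20): heap contents = [20]
pop() → 20: heap contents = []
push(48): heap contents = [48]
pop() → 48: heap contents = []
push(1): heap contents = [1]
push(29): heap contents = [1, 29]
push(96): heap contents = [1, 29, 96]
pop() → 1: heap contents = [29, 96]
pop() → 29: heap contents = [96]
push(54): heap contents = [54, 96]
push(41): heap contents = [41, 54, 96]

Answer: 20 48 1 29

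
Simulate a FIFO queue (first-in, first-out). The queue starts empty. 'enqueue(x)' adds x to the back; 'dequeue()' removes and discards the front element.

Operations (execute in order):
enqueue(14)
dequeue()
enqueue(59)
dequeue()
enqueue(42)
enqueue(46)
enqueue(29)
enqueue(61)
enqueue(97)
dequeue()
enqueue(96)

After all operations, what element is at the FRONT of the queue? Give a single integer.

Answer: 46

Derivation:
enqueue(14): queue = [14]
dequeue(): queue = []
enqueue(59): queue = [59]
dequeue(): queue = []
enqueue(42): queue = [42]
enqueue(46): queue = [42, 46]
enqueue(29): queue = [42, 46, 29]
enqueue(61): queue = [42, 46, 29, 61]
enqueue(97): queue = [42, 46, 29, 61, 97]
dequeue(): queue = [46, 29, 61, 97]
enqueue(96): queue = [46, 29, 61, 97, 96]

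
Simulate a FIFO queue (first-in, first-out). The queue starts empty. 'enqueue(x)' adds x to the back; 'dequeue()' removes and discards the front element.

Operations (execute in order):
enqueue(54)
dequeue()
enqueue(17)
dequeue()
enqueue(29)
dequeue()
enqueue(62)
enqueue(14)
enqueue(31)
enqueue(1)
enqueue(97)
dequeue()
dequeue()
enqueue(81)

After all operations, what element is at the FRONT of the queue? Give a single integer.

enqueue(54): queue = [54]
dequeue(): queue = []
enqueue(17): queue = [17]
dequeue(): queue = []
enqueue(29): queue = [29]
dequeue(): queue = []
enqueue(62): queue = [62]
enqueue(14): queue = [62, 14]
enqueue(31): queue = [62, 14, 31]
enqueue(1): queue = [62, 14, 31, 1]
enqueue(97): queue = [62, 14, 31, 1, 97]
dequeue(): queue = [14, 31, 1, 97]
dequeue(): queue = [31, 1, 97]
enqueue(81): queue = [31, 1, 97, 81]

Answer: 31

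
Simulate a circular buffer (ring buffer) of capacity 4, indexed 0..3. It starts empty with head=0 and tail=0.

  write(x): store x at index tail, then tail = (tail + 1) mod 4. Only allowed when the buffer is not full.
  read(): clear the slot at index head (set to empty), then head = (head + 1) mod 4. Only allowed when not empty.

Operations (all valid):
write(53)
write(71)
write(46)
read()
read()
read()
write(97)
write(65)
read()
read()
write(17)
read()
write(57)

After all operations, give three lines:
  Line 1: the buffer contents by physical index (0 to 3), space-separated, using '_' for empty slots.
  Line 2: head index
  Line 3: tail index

write(53): buf=[53 _ _ _], head=0, tail=1, size=1
write(71): buf=[53 71 _ _], head=0, tail=2, size=2
write(46): buf=[53 71 46 _], head=0, tail=3, size=3
read(): buf=[_ 71 46 _], head=1, tail=3, size=2
read(): buf=[_ _ 46 _], head=2, tail=3, size=1
read(): buf=[_ _ _ _], head=3, tail=3, size=0
write(97): buf=[_ _ _ 97], head=3, tail=0, size=1
write(65): buf=[65 _ _ 97], head=3, tail=1, size=2
read(): buf=[65 _ _ _], head=0, tail=1, size=1
read(): buf=[_ _ _ _], head=1, tail=1, size=0
write(17): buf=[_ 17 _ _], head=1, tail=2, size=1
read(): buf=[_ _ _ _], head=2, tail=2, size=0
write(57): buf=[_ _ 57 _], head=2, tail=3, size=1

Answer: _ _ 57 _
2
3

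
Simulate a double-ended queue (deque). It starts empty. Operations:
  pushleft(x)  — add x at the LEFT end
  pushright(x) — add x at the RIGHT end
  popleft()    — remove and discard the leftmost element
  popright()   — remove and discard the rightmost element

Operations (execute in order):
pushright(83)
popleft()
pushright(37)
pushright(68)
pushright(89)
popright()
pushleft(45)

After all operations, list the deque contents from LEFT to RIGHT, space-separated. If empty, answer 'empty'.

Answer: 45 37 68

Derivation:
pushright(83): [83]
popleft(): []
pushright(37): [37]
pushright(68): [37, 68]
pushright(89): [37, 68, 89]
popright(): [37, 68]
pushleft(45): [45, 37, 68]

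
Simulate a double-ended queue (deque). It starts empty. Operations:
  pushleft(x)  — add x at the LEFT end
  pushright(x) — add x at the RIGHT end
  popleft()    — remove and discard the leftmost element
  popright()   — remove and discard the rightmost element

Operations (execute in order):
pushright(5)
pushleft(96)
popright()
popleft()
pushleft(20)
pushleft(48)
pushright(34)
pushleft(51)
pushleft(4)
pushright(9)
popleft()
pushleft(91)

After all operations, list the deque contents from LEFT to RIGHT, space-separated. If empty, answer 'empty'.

Answer: 91 51 48 20 34 9

Derivation:
pushright(5): [5]
pushleft(96): [96, 5]
popright(): [96]
popleft(): []
pushleft(20): [20]
pushleft(48): [48, 20]
pushright(34): [48, 20, 34]
pushleft(51): [51, 48, 20, 34]
pushleft(4): [4, 51, 48, 20, 34]
pushright(9): [4, 51, 48, 20, 34, 9]
popleft(): [51, 48, 20, 34, 9]
pushleft(91): [91, 51, 48, 20, 34, 9]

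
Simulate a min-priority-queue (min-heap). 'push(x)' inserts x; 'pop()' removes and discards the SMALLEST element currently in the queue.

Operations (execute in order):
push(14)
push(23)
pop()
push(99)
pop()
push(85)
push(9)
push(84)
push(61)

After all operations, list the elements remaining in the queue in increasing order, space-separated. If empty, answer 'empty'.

push(14): heap contents = [14]
push(23): heap contents = [14, 23]
pop() → 14: heap contents = [23]
push(99): heap contents = [23, 99]
pop() → 23: heap contents = [99]
push(85): heap contents = [85, 99]
push(9): heap contents = [9, 85, 99]
push(84): heap contents = [9, 84, 85, 99]
push(61): heap contents = [9, 61, 84, 85, 99]

Answer: 9 61 84 85 99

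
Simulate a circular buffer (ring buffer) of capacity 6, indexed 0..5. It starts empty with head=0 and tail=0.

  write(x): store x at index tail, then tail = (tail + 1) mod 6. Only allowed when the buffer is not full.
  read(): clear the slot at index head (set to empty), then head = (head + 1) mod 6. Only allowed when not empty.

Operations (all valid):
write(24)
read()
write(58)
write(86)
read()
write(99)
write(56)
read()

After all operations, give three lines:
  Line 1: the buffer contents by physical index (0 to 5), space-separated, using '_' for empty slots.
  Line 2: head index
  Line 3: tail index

Answer: _ _ _ 99 56 _
3
5

Derivation:
write(24): buf=[24 _ _ _ _ _], head=0, tail=1, size=1
read(): buf=[_ _ _ _ _ _], head=1, tail=1, size=0
write(58): buf=[_ 58 _ _ _ _], head=1, tail=2, size=1
write(86): buf=[_ 58 86 _ _ _], head=1, tail=3, size=2
read(): buf=[_ _ 86 _ _ _], head=2, tail=3, size=1
write(99): buf=[_ _ 86 99 _ _], head=2, tail=4, size=2
write(56): buf=[_ _ 86 99 56 _], head=2, tail=5, size=3
read(): buf=[_ _ _ 99 56 _], head=3, tail=5, size=2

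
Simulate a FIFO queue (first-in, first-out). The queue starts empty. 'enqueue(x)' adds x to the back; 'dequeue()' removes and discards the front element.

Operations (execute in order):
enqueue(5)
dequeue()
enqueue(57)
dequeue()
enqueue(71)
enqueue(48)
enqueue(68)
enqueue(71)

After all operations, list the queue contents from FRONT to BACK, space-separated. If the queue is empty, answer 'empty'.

Answer: 71 48 68 71

Derivation:
enqueue(5): [5]
dequeue(): []
enqueue(57): [57]
dequeue(): []
enqueue(71): [71]
enqueue(48): [71, 48]
enqueue(68): [71, 48, 68]
enqueue(71): [71, 48, 68, 71]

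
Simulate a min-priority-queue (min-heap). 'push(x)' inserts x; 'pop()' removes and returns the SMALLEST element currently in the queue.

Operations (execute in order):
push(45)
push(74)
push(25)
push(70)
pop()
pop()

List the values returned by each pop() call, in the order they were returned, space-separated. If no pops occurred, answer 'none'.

Answer: 25 45

Derivation:
push(45): heap contents = [45]
push(74): heap contents = [45, 74]
push(25): heap contents = [25, 45, 74]
push(70): heap contents = [25, 45, 70, 74]
pop() → 25: heap contents = [45, 70, 74]
pop() → 45: heap contents = [70, 74]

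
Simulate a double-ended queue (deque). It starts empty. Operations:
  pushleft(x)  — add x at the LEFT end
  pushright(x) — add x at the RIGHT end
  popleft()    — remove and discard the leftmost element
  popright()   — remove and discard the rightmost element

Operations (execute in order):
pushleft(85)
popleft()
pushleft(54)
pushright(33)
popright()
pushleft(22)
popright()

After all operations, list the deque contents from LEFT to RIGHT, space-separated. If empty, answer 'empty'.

Answer: 22

Derivation:
pushleft(85): [85]
popleft(): []
pushleft(54): [54]
pushright(33): [54, 33]
popright(): [54]
pushleft(22): [22, 54]
popright(): [22]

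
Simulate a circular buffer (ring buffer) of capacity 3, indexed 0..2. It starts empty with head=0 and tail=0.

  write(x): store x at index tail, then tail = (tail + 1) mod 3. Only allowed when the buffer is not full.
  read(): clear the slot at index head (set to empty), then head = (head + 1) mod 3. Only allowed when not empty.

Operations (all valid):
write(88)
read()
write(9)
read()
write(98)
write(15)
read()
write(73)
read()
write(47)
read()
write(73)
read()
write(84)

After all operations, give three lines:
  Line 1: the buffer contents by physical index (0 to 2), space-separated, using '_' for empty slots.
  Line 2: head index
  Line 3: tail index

write(88): buf=[88 _ _], head=0, tail=1, size=1
read(): buf=[_ _ _], head=1, tail=1, size=0
write(9): buf=[_ 9 _], head=1, tail=2, size=1
read(): buf=[_ _ _], head=2, tail=2, size=0
write(98): buf=[_ _ 98], head=2, tail=0, size=1
write(15): buf=[15 _ 98], head=2, tail=1, size=2
read(): buf=[15 _ _], head=0, tail=1, size=1
write(73): buf=[15 73 _], head=0, tail=2, size=2
read(): buf=[_ 73 _], head=1, tail=2, size=1
write(47): buf=[_ 73 47], head=1, tail=0, size=2
read(): buf=[_ _ 47], head=2, tail=0, size=1
write(73): buf=[73 _ 47], head=2, tail=1, size=2
read(): buf=[73 _ _], head=0, tail=1, size=1
write(84): buf=[73 84 _], head=0, tail=2, size=2

Answer: 73 84 _
0
2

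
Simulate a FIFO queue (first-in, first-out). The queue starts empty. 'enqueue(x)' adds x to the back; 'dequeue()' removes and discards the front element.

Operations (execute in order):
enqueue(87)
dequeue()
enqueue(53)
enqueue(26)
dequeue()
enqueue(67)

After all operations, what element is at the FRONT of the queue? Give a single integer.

Answer: 26

Derivation:
enqueue(87): queue = [87]
dequeue(): queue = []
enqueue(53): queue = [53]
enqueue(26): queue = [53, 26]
dequeue(): queue = [26]
enqueue(67): queue = [26, 67]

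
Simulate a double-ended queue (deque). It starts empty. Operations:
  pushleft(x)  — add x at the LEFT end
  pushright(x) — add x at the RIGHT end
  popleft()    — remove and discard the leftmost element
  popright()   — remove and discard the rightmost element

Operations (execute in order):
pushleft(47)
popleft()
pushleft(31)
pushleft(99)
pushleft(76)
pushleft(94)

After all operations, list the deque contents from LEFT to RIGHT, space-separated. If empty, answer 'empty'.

pushleft(47): [47]
popleft(): []
pushleft(31): [31]
pushleft(99): [99, 31]
pushleft(76): [76, 99, 31]
pushleft(94): [94, 76, 99, 31]

Answer: 94 76 99 31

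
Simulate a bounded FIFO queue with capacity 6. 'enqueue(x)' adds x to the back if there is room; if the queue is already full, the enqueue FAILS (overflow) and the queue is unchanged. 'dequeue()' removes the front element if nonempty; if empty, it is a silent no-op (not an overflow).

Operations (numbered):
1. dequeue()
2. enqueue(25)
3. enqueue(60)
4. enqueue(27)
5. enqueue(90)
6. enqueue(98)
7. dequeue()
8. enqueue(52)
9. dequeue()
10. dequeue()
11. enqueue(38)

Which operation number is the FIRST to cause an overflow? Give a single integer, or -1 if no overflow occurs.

1. dequeue(): empty, no-op, size=0
2. enqueue(25): size=1
3. enqueue(60): size=2
4. enqueue(27): size=3
5. enqueue(90): size=4
6. enqueue(98): size=5
7. dequeue(): size=4
8. enqueue(52): size=5
9. dequeue(): size=4
10. dequeue(): size=3
11. enqueue(38): size=4

Answer: -1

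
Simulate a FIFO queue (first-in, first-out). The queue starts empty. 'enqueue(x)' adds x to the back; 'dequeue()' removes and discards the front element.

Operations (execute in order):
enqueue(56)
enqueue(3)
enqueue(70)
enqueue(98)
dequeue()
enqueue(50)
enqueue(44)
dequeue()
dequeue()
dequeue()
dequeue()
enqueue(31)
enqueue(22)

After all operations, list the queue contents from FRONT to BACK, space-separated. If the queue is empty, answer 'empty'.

Answer: 44 31 22

Derivation:
enqueue(56): [56]
enqueue(3): [56, 3]
enqueue(70): [56, 3, 70]
enqueue(98): [56, 3, 70, 98]
dequeue(): [3, 70, 98]
enqueue(50): [3, 70, 98, 50]
enqueue(44): [3, 70, 98, 50, 44]
dequeue(): [70, 98, 50, 44]
dequeue(): [98, 50, 44]
dequeue(): [50, 44]
dequeue(): [44]
enqueue(31): [44, 31]
enqueue(22): [44, 31, 22]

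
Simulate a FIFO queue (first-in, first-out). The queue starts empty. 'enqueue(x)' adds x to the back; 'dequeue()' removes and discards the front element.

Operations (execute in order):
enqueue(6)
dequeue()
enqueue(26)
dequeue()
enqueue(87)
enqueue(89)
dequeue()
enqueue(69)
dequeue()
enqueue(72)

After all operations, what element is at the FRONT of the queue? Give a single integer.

Answer: 69

Derivation:
enqueue(6): queue = [6]
dequeue(): queue = []
enqueue(26): queue = [26]
dequeue(): queue = []
enqueue(87): queue = [87]
enqueue(89): queue = [87, 89]
dequeue(): queue = [89]
enqueue(69): queue = [89, 69]
dequeue(): queue = [69]
enqueue(72): queue = [69, 72]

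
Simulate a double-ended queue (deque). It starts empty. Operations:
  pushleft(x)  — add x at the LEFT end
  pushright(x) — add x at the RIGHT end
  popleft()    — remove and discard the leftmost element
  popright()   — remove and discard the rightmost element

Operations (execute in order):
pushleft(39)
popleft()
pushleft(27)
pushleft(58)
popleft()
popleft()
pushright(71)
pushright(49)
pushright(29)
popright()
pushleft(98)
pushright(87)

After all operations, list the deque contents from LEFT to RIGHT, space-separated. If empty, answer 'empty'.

Answer: 98 71 49 87

Derivation:
pushleft(39): [39]
popleft(): []
pushleft(27): [27]
pushleft(58): [58, 27]
popleft(): [27]
popleft(): []
pushright(71): [71]
pushright(49): [71, 49]
pushright(29): [71, 49, 29]
popright(): [71, 49]
pushleft(98): [98, 71, 49]
pushright(87): [98, 71, 49, 87]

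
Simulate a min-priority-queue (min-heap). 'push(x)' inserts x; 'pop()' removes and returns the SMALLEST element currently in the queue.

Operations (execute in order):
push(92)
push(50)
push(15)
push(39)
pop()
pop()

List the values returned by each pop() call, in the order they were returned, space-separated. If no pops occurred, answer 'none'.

push(92): heap contents = [92]
push(50): heap contents = [50, 92]
push(15): heap contents = [15, 50, 92]
push(39): heap contents = [15, 39, 50, 92]
pop() → 15: heap contents = [39, 50, 92]
pop() → 39: heap contents = [50, 92]

Answer: 15 39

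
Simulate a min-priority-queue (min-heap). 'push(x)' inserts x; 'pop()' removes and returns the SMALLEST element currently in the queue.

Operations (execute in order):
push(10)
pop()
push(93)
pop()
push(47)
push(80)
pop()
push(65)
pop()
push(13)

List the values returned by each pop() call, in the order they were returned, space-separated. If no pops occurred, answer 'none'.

Answer: 10 93 47 65

Derivation:
push(10): heap contents = [10]
pop() → 10: heap contents = []
push(93): heap contents = [93]
pop() → 93: heap contents = []
push(47): heap contents = [47]
push(80): heap contents = [47, 80]
pop() → 47: heap contents = [80]
push(65): heap contents = [65, 80]
pop() → 65: heap contents = [80]
push(13): heap contents = [13, 80]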